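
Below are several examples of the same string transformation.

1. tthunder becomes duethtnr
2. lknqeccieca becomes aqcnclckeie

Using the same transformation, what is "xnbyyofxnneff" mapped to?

byeyfxfxfonnn

Looking at the pairs, the operation is to sort the characters into alphabetical order, then take characters alternately from the front and the back (1st, last, 2nd, 2nd-last, ...).
Starting from "xnbyyofxnneff": after the first operation, "befffnnnoxxyy"; after the second, "byeyfxfxfonnn".
(Check on "lknqeccieca": → "accceeiklnq" → "aqcnclckeie" ✓)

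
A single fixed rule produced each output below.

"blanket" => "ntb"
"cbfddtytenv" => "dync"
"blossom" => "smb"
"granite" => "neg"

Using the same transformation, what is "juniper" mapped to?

In each case the input is transformed by: keep one character in every 3, starting at position 1 (positions 1st, 4th, 7th, ...), then move the first character to the end.
Starting from "juniper": after the first operation, "jir"; after the second, "irj".

irj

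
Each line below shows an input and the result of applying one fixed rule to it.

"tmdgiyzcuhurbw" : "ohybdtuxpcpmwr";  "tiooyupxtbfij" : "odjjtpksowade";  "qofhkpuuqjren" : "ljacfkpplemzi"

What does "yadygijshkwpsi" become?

tvytbdencfrknd

In each case the input is transformed by: shift every letter 5 places backward in the alphabet (wrapping around).
For "yadygijshkwpsi" the result is "tvytbdencfrknd".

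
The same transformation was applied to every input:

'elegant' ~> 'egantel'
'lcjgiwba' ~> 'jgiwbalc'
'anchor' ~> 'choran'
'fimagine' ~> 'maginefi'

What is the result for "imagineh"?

In each case the input is transformed by: move the first 2 characters to the end (rotate left by 2).
For "imagineh" the result is "aginehim".

aginehim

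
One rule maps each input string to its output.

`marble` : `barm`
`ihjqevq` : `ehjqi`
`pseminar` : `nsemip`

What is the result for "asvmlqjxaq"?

Looking at the pairs, the operation is to delete the last 2 characters, then swap the first and last characters.
Working it through for "asvmlqjxaq": intermediate "asvmlqjx", final "xsvmlqja".

xsvmlqja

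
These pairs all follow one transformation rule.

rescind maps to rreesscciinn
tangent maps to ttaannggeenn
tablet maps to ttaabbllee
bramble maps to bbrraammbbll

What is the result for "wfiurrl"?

wwffiiuurrrr

The rule is to double every character, then delete the last 2 characters.
"wfiurrl" → "wwffiiuurrrrll" → "wwffiiuurrrr".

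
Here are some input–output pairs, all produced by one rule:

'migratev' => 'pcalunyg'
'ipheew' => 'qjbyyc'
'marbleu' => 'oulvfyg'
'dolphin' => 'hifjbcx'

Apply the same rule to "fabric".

wuvlcz

What's happening: swap the first and last characters, then shift every letter 6 places backward in the alphabet (wrapping around).
Starting from "fabric": after the first operation, "cabrif"; after the second, "wuvlcz".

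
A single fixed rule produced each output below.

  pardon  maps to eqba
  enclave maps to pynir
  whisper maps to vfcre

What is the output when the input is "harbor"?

What's happening: delete the first 2 characters, then shift every letter 13 places forward in the alphabet (wrapping around) — i.e. ROT13.
"harbor" → "rbor" → "eobe".

eobe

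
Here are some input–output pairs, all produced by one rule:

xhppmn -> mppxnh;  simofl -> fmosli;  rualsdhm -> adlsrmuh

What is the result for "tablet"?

The transformation: take characters alternately from the front and the back (1st, last, 2nd, 2nd-last, ...), then swap the front and back halves of the string.
Starting from "tablet": after the first operation, "ttaebl"; after the second, "ebltta".

ebltta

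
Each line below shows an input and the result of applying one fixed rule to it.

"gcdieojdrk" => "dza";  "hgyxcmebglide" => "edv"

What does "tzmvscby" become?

The rule is to shift every letter 3 places backward in the alphabet (wrapping around), then keep only the first 3 characters.
"tzmvscby" → "qwjspzyv" → "qwj".

qwj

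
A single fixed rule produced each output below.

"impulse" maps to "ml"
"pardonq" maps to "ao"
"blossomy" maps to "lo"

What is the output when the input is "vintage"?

ia

The pattern: take characters alternately from the front and the back (1st, last, 2nd, 2nd-last, ...), then keep one character in every 3, starting at position 3 (positions 3rd, 6th, 9th, ...).
On "vintage": the first step gives "veignat", and the second then gives "ia".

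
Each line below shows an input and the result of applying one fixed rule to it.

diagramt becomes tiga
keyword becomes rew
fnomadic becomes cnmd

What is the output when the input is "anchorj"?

rnh

Looking at the pairs, the operation is to keep every other character starting from the second (positions 2nd, 4th, 6th, ...), then move the last character to the front.
On "anchorj" that produces "rnh".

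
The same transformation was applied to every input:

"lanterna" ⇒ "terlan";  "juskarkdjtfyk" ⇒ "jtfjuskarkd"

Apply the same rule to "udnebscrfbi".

crfudnebs

The transformation: delete the last 2 characters, then move the last 3 characters to the front (rotate right by 3).
Working it through for "udnebscrfbi": intermediate "udnebscrf", final "crfudnebs".
(Check on "juskarkdjtfyk": → "juskarkdjtf" → "jtfjuskarkd" ✓)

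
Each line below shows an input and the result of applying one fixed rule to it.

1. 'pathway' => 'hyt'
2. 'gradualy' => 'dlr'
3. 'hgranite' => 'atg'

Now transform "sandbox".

Each output is the input with this applied: move the first 3 characters to the end (rotate left by 3), then keep one character in every 3, starting at position 1 (positions 1st, 4th, 7th, ...).
Starting from "sandbox": after the first operation, "dboxsan"; after the second, "dxn".

dxn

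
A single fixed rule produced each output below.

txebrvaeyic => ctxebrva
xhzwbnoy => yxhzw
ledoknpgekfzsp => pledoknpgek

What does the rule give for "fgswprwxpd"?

The rule is to move the last character to the front, then delete the last 3 characters.
Working it through for "fgswprwxpd": intermediate "dfgswprwxp", final "dfgswpr".

dfgswpr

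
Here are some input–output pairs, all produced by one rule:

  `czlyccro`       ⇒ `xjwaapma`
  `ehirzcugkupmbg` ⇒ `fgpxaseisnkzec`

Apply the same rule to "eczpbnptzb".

What's happening: shift every letter 2 places backward in the alphabet (wrapping around), then move the first character to the end.
"eczpbnptzb" → "caxnzlnrxz" → "axnzlnrxzc".
(Check on "ehirzcugkupmbg": → "cfgpxaseisnkze" → "fgpxaseisnkzec" ✓)

axnzlnrxzc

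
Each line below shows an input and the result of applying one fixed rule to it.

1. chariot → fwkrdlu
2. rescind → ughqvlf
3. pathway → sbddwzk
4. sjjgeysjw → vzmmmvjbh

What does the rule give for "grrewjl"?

joumuzh

Rule — shift every letter 3 places forward in the alphabet (wrapping around), then take characters alternately from the front and the back (1st, last, 2nd, 2nd-last, ...).
For "grrewjl", step one produces "juuhzmo"; step two turns that into "joumuzh".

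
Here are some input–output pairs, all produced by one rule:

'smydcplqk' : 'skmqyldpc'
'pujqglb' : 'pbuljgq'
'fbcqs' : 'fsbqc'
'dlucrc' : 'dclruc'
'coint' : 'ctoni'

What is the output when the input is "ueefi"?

uiefe

Each output is the input with this applied: take characters alternately from the front and the back (1st, last, 2nd, 2nd-last, ...).
Applying that to "ueefi" gives "uiefe".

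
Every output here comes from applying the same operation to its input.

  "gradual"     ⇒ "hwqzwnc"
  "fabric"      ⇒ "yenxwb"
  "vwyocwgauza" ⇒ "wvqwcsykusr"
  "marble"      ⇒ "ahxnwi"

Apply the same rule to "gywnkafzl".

The rule is to shift every letter 4 places backward in the alphabet (wrapping around), then reverse the string.
"gywnkafzl" → "cusjgwbvh" → "hvbwgjsuc".

hvbwgjsuc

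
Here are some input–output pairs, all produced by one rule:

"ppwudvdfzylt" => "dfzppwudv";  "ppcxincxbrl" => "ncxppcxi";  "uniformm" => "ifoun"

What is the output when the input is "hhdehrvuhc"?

Each output is the input with this applied: delete the last 3 characters, then move the last 3 characters to the front (rotate right by 3).
"hhdehrvuhc" → "hhdehrv" → "hrvhhde".

hrvhhde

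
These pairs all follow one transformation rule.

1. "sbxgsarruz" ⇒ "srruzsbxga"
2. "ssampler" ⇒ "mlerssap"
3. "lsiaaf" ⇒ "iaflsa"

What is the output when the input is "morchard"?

cardmorh

Rule — swap the front and back halves of the string, then swap the first and last characters.
For "morchard" the result is "cardmorh".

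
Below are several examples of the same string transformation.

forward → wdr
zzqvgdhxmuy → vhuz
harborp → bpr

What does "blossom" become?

smo

Looking at the pairs, the operation is to move the first 3 characters to the end (rotate left by 3), then keep one character in every 3, starting at position 1 (positions 1st, 4th, 7th, ...).
On "blossom": the first step gives "ssomblo", and the second then gives "smo".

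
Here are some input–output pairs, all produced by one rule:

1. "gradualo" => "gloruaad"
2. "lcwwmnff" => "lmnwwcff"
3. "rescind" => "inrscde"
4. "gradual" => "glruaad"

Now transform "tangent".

The rule is to sort the characters into alphabetical order, then move the first 3 characters to the end (rotate left by 3).
On "tangent": the first step gives "aegnntt", and the second then gives "nnttaeg".

nnttaeg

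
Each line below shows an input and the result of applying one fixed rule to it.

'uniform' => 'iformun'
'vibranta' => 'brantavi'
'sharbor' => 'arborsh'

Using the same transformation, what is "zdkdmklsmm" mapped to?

Rule — move the first 2 characters to the end (rotate left by 2).
For "zdkdmklsmm" the result is "kdmklsmmzd".

kdmklsmmzd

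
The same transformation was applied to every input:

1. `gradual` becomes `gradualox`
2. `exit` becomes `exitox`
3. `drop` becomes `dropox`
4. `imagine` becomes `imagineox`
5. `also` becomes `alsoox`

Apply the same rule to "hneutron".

hneutronox

What's happening: append "ox".
On "hneutron" that produces "hneutronox".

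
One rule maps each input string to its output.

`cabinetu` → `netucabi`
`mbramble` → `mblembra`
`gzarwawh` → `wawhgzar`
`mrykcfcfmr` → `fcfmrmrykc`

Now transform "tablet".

Each output is the input with this applied: swap the front and back halves of the string.
"tablet" → "lettab".

lettab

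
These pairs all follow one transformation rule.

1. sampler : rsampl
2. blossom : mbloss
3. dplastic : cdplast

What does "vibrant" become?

tvibra

Looking at the pairs, the operation is to move the last character to the front, then delete the last character.
On "vibrant": the first step gives "tvibran", and the second then gives "tvibra".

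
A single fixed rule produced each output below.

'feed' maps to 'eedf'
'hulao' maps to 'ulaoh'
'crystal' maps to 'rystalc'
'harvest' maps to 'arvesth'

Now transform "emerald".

What's happening: move the first character to the end.
On "emerald" that produces "meralde".

meralde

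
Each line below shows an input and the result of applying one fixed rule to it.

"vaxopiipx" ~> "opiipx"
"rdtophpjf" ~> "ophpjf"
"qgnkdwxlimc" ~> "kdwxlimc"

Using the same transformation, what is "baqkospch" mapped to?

In each case the input is transformed by: delete the first 3 characters.
For "baqkospch" the result is "kospch".

kospch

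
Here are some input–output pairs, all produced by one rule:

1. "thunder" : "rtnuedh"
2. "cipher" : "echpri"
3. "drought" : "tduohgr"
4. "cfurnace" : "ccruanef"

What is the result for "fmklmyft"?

The rule is to swap each adjacent pair of characters (1↔2, 3↔4, ...), then swap the first and last characters.
For "fmklmyft", step one produces "mflkymtf"; step two turns that into "fflkymtm".

fflkymtm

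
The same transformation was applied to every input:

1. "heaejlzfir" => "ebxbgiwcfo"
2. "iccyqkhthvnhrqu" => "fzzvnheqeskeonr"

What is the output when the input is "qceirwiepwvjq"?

Each output is the input with this applied: shift every letter 3 places backward in the alphabet (wrapping around).
On "qceirwiepwvjq" that produces "nzbfotfbmtsgn".

nzbfotfbmtsgn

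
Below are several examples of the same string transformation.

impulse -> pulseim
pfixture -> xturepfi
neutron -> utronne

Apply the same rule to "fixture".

xturefi

The transformation: move the last 3 characters to the front (rotate right by 3), then move the last 2 characters to the front (rotate right by 2).
Working it through for "fixture": intermediate "urefixt", final "xturefi".
(Check on "impulse": → "lseimpu" → "pulseim" ✓)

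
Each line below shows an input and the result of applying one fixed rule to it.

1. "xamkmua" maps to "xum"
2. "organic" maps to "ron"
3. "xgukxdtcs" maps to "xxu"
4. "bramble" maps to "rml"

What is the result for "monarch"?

Each output is the input with this applied: sort the characters into reverse alphabetical order, then keep only the first 3 characters.
Working it through for "monarch": intermediate "ronmhca", final "ron".

ron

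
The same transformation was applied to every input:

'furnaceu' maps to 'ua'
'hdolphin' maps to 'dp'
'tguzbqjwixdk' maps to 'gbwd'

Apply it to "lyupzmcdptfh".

yzdf

The rule is to delete the last character, then keep one character in every 3, starting at position 2 (positions 2nd, 5th, 8th, ...).
Starting from "lyupzmcdptfh": after the first operation, "lyupzmcdptf"; after the second, "yzdf".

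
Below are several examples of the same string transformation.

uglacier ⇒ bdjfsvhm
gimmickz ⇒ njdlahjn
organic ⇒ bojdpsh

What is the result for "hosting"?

ujohipt

Rule — shift every letter 1 place forward in the alphabet (wrapping around), then move the first 3 characters to the end (rotate left by 3).
For "hosting", step one produces "iptujoh"; step two turns that into "ujohipt".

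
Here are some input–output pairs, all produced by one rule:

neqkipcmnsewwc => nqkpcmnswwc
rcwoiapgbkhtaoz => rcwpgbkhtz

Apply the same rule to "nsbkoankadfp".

The transformation: remove every vowel.
On "nsbkoankadfp" that produces "nsbknkdfp".

nsbknkdfp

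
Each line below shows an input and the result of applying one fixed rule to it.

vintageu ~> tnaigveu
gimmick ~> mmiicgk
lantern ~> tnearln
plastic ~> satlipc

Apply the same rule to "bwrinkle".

The transformation: move the first 3 characters to the end (rotate left by 3), then take characters alternately from the front and the back (1st, last, 2nd, 2nd-last, ...).
Working it through for "bwrinkle": intermediate "inklebwr", final "irnwkble".

irnwkble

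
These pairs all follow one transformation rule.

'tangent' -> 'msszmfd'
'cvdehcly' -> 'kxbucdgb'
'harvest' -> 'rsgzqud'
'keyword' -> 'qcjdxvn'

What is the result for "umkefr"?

Rule — move the last 2 characters to the front (rotate right by 2), then shift every letter 1 place backward in the alphabet (wrapping around).
"umkefr" → "frumke" → "eqtljd".

eqtljd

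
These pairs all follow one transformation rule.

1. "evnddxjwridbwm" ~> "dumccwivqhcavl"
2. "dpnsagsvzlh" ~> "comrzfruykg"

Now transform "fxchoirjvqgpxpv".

The transformation: shift every letter 1 place backward in the alphabet (wrapping around).
Applying that to "fxchoirjvqgpxpv" gives "ewbgnhqiupfowou".

ewbgnhqiupfowou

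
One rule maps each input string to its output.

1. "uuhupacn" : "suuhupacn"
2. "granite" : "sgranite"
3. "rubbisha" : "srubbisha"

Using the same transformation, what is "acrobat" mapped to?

Looking at the pairs, the operation is to prepend "s".
For "acrobat" the result is "sacrobat".

sacrobat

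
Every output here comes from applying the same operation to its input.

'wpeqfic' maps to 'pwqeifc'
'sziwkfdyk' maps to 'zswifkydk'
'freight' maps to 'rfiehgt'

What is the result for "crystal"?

In each case the input is transformed by: swap each adjacent pair of characters (1↔2, 3↔4, ...).
So "crystal" becomes "rcsyatl".

rcsyatl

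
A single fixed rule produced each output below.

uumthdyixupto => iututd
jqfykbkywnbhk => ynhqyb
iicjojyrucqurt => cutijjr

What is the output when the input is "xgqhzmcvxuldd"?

Each output is the input with this applied: keep every other character starting from the second (positions 2nd, 4th, 6th, ...), then move the last 3 characters to the front (rotate right by 3).
On "xgqhzmcvxuldd" that produces "vudghm".

vudghm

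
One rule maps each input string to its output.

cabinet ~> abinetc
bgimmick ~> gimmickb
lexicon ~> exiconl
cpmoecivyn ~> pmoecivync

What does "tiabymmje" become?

iabymmjet

In each case the input is transformed by: move the first character to the end.
So "tiabymmje" becomes "iabymmjet".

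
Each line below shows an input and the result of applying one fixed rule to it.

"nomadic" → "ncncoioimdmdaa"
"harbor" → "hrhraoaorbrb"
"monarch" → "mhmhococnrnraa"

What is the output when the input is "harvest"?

hthtasasrerevv

Looking at the pairs, the operation is to double every character, then take characters alternately from the front and the back (1st, last, 2nd, 2nd-last, ...).
"harvest" → "hthtasasrerevv".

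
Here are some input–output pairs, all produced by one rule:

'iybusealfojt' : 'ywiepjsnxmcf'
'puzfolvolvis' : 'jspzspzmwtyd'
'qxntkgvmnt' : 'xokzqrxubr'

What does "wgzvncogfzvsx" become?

In each case the input is transformed by: shift every letter 4 places forward in the alphabet (wrapping around), then move the first 3 characters to the end (rotate left by 3).
Working it through for "wgzvncogfzvsx": intermediate "akdzrgskjdzwb", final "zrgskjdzwbakd".

zrgskjdzwbakd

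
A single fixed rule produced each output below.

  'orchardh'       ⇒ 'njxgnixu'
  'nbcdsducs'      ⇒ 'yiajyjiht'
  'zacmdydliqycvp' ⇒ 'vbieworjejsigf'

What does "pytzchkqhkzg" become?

mfqnwqnifzev

Each output is the input with this applied: reverse the string, then shift every letter 6 places forward in the alphabet (wrapping around).
On "pytzchkqhkzg": the first step gives "gzkhqkhcztyp", and the second then gives "mfqnwqnifzev".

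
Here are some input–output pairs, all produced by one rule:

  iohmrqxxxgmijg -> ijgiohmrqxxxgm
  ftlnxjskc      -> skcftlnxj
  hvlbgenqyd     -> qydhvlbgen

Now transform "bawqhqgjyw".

The pattern: move the last 3 characters to the front (rotate right by 3).
For "bawqhqgjyw" the result is "jywbawqhqg".

jywbawqhqg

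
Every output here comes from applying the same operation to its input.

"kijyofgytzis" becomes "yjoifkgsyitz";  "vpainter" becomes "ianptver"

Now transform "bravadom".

Looking at the pairs, the operation is to move the first 3 characters to the end (rotate left by 3), then take characters alternately from the front and the back (1st, last, 2nd, 2nd-last, ...).
For "bravadom", step one produces "vadombra"; step two turns that into "vaardbom".
(Check on "vpainter": → "intervpa" → "ianptver" ✓)

vaardbom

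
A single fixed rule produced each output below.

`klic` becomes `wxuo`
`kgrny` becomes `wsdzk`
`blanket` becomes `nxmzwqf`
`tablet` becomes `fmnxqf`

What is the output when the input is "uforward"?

Looking at the pairs, the operation is to shift every letter 12 places forward in the alphabet (wrapping around).
Doing the same to "uforward": "gradimdp".

gradimdp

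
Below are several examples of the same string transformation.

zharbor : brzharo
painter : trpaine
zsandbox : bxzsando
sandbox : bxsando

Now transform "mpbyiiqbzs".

bsmpbyiiqz

The rule is to move the last 2 characters to the front (rotate right by 2), then swap the first and last characters.
Starting from "mpbyiiqbzs": after the first operation, "zsmpbyiiqb"; after the second, "bsmpbyiiqz".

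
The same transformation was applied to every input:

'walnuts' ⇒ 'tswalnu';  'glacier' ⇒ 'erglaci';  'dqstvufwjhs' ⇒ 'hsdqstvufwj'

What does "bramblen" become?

In each case the input is transformed by: move the last 2 characters to the front (rotate right by 2).
On "bramblen" that produces "enbrambl".

enbrambl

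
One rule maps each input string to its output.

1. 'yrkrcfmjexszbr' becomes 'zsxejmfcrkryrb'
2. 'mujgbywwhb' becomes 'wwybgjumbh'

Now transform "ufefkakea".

kakfefuae

Rule — reverse the string, then move the first 2 characters to the end (rotate left by 2).
Applying both steps to "ufefkakea": "aekakfefu", then "kakfefuae".
(Check on "mujgbywwhb": → "bhwwybgjum" → "wwybgjumbh" ✓)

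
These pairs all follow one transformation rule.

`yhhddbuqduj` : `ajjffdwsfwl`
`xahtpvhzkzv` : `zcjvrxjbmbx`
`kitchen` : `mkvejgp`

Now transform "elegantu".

gngicpvw

Each output is the input with this applied: shift every letter 2 places forward in the alphabet (wrapping around).
On "elegantu" that produces "gngicpvw".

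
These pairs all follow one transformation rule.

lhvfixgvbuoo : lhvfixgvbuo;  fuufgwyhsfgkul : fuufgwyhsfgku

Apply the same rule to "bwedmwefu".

bwedmwef

The rule is to delete the last character.
Applying that to "bwedmwefu" gives "bwedmwef".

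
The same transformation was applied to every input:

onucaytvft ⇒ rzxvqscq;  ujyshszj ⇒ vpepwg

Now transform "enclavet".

zixsbq

What's happening: shift every letter 3 places backward in the alphabet (wrapping around), then delete the first 2 characters.
Applying both steps to "enclavet": "bkzixsbq", then "zixsbq".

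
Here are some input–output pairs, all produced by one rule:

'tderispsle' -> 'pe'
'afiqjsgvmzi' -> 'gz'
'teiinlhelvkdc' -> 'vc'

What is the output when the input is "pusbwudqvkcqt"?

In each case the input is transformed by: keep one character in every 3, starting at position 1 (positions 1st, 4th, 7th, ...), then keep only the last 2 characters.
Doing the same to "pusbwudqvkcqt": "kt".
(Check on "afiqjsgvmzi": → "aqgz" → "gz" ✓)

kt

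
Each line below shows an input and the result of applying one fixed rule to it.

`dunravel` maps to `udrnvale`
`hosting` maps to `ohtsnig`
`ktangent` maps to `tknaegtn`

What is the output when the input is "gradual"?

Looking at the pairs, the operation is to swap each adjacent pair of characters (1↔2, 3↔4, ...).
On "gradual" that produces "rgdaaul".

rgdaaul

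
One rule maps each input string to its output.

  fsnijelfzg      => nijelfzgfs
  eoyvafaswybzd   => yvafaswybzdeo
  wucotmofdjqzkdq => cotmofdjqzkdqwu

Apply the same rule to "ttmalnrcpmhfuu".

malnrcpmhfuutt

Rule — move the first 2 characters to the end (rotate left by 2).
So "ttmalnrcpmhfuu" becomes "malnrcpmhfuutt".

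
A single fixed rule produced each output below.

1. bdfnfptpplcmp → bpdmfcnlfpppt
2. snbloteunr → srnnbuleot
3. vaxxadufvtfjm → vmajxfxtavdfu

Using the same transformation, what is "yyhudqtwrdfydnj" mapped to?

Rule — take characters alternately from the front and the back (1st, last, 2nd, 2nd-last, ...).
So "yyhudqtwrdfydnj" becomes "yjynhduydfqdtrw".

yjynhduydfqdtrw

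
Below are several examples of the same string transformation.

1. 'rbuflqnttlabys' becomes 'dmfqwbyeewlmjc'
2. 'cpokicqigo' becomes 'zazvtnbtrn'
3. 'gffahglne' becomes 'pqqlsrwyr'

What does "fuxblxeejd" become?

What's happening: swap the first and last characters, then shift every letter 11 places forward in the alphabet (wrapping around).
Applying both steps to "fuxblxeejd": "duxblxeejf", then "ofimwippuq".

ofimwippuq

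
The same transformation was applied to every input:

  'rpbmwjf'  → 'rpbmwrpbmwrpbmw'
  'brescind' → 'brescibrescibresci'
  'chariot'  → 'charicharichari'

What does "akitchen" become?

The transformation: delete the last 2 characters, then write the whole string 3 times in a row.
Doing the same to "akitchen": "akitchakitchakitch".

akitchakitchakitch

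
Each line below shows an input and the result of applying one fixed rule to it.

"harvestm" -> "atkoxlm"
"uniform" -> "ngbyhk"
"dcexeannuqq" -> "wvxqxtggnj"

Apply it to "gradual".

The rule is to delete the last character, then shift every letter 7 places backward in the alphabet (wrapping around).
On "gradual": the first step gives "gradua", and the second then gives "zktwnt".
(Check on "harvestm": → "harvest" → "atkoxlm" ✓)

zktwnt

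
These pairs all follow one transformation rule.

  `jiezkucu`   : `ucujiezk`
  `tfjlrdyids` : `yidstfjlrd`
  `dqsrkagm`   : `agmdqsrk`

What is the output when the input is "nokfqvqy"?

The transformation: swap the front and back halves of the string, then move the first character to the end.
Applying both steps to "nokfqvqy": "qvqynokf", then "vqynokfq".

vqynokfq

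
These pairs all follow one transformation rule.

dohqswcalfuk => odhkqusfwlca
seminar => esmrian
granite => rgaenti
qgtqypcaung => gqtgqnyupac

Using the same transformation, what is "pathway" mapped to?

Each output is the input with this applied: move the first character to the end, then take characters alternately from the front and the back (1st, last, 2nd, 2nd-last, ...).
On "pathway" that produces "aptyhaw".

aptyhaw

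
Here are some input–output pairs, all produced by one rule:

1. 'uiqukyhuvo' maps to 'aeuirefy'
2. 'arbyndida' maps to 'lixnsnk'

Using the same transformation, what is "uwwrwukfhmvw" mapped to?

The transformation: shift every letter 10 places forward in the alphabet (wrapping around), then delete the first 2 characters.
Applying that to "uwwrwukfhmvw" gives "gbgeuprwfg".

gbgeuprwfg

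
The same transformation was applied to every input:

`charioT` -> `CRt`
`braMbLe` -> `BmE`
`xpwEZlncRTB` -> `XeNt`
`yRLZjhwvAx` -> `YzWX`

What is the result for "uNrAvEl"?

UaL

What's happening: keep one character in every 3, starting at position 1 (positions 1st, 4th, 7th, ...), then flip the case of every letter.
Working it through for "uNrAvEl": intermediate "uAl", final "UaL".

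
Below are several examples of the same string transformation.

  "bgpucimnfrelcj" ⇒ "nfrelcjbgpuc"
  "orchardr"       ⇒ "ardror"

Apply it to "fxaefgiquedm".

iquedmfxae

Each output is the input with this applied: swap the front and back halves of the string, then delete the last 2 characters.
Working it through for "fxaefgiquedm": intermediate "iquedmfxaefg", final "iquedmfxae".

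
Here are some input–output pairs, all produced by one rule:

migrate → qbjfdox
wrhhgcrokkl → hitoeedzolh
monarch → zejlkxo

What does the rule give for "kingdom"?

ljhfkda

Looking at the pairs, the operation is to move the last 2 characters to the front (rotate right by 2), then shift every letter 3 places backward in the alphabet (wrapping around).
Starting from "kingdom": after the first operation, "omkingd"; after the second, "ljhfkda".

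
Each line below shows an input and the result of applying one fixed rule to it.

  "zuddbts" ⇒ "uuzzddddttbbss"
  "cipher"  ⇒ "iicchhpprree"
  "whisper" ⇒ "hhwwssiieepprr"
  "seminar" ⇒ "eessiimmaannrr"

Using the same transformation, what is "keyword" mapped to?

Looking at the pairs, the operation is to swap each adjacent pair of characters (1↔2, 3↔4, ...), then double every character.
Applying both steps to "keyword": "ekwyrod", then "eekkwwyyrroodd".

eekkwwyyrroodd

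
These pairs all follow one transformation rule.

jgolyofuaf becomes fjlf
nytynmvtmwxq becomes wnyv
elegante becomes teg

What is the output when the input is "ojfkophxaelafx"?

In each case the input is transformed by: keep one character in every 3, starting at position 1 (positions 1st, 4th, 7th, ...), then move the last character to the front.
On "ojfkophxaelafx": the first step gives "okhef", and the second then gives "fokhe".

fokhe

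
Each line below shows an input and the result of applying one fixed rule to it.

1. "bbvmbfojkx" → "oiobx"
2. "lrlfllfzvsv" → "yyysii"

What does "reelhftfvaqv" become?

erugid

What's happening: shift every letter 13 places forward in the alphabet (wrapping around) — i.e. ROT13, then keep every other character starting from the first (positions 1st, 3rd, 5th, ...).
Applying both steps to "reelhftfvaqv": "erryusgsindi", then "erugid".
(Check on "lrlfllfzvsv": → "yeysyysmifi" → "yyysii" ✓)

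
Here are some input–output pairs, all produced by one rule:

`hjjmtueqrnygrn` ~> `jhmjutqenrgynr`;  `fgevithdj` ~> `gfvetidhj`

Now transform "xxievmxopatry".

The pattern: swap each adjacent pair of characters (1↔2, 3↔4, ...).
Applying that to "xxievmxopatry" gives "xxeimvoxaprty".

xxeimvoxaprty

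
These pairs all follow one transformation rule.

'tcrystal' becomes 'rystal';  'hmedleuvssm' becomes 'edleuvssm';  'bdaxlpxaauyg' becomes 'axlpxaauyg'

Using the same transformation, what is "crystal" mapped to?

ystal

The transformation: delete the first 2 characters.
For "crystal" the result is "ystal".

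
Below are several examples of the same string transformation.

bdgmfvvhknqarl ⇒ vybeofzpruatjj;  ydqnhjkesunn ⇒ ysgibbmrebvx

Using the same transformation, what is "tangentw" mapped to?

In each case the input is transformed by: swap the front and back halves of the string, then shift every letter 12 places backward in the alphabet (wrapping around).
For "tangentw", step one produces "entwtang"; step two turns that into "sbhkhobu".

sbhkhobu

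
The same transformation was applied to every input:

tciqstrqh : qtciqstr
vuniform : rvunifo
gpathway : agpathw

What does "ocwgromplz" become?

locwgromp

What's happening: delete the last character, then move the last character to the front.
On "ocwgromplz": the first step gives "ocwgrompl", and the second then gives "locwgromp".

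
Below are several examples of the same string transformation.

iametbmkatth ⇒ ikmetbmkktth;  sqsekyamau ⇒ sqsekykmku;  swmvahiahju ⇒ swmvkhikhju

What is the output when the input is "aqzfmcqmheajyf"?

Looking at the pairs, the operation is to replace every "a" with "k".
So "aqzfmcqmheajyf" becomes "kqzfmcqmhekjyf".

kqzfmcqmhekjyf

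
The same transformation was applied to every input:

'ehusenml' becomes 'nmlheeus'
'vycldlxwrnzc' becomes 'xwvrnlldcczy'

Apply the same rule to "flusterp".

srplfeut

In each case the input is transformed by: sort the characters into reverse alphabetical order, then move the first 2 characters to the end (rotate left by 2).
For "flusterp", step one produces "utsrplfe"; step two turns that into "srplfeut".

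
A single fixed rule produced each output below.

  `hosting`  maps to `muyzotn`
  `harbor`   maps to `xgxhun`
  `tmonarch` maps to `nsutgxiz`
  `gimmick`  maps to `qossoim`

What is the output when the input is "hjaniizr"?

xpgtoofn

The pattern: swap the first and last characters, then shift every letter 6 places forward in the alphabet (wrapping around).
For "hjaniizr", step one produces "rjaniizh"; step two turns that into "xpgtoofn".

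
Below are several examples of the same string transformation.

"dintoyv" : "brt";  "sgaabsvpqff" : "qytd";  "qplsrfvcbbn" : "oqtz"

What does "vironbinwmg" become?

The rule is to shift every letter 2 places backward in the alphabet (wrapping around), then keep one character in every 3, starting at position 1 (positions 1st, 4th, 7th, ...).
"vironbinwmg" → "tgpmlzgluke" → "tmgk".
(Check on "sgaabsvpqff": → "qeyyzqtnodd" → "qytd" ✓)

tmgk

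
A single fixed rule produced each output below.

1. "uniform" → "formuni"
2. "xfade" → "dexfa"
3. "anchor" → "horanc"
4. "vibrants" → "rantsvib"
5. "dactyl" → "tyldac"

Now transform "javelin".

elinjav

The transformation: move the first 3 characters to the end (rotate left by 3).
On "javelin" that produces "elinjav".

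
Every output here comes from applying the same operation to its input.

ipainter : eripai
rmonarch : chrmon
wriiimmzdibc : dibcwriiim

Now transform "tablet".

What's happening: swap the front and back halves of the string, then delete the first 2 characters.
For "tablet", step one produces "lettab"; step two turns that into "ttab".

ttab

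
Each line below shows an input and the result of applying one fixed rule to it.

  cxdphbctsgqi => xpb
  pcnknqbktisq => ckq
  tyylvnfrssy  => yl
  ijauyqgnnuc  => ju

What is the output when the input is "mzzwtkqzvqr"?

The pattern: keep every other character starting from the second (positions 2nd, 4th, 6th, ...), then delete the last 3 characters.
Starting from "mzzwtkqzvqr": after the first operation, "zwkzq"; after the second, "zw".

zw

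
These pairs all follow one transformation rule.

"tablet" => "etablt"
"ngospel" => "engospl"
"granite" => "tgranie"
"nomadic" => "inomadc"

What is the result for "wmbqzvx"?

vwmbqzx

What's happening: move the last character to the front, then swap the first and last characters.
On "wmbqzvx": the first step gives "xwmbqzv", and the second then gives "vwmbqzx".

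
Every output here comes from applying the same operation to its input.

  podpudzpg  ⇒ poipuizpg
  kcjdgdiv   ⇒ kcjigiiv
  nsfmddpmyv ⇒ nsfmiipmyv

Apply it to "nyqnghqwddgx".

In each case the input is transformed by: replace every "d" with "i".
So "nyqnghqwddgx" becomes "nyqnghqwiigx".

nyqnghqwiigx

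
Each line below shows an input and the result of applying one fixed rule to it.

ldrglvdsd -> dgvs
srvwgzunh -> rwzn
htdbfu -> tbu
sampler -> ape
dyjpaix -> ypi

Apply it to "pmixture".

mxue

Looking at the pairs, the operation is to keep every other character starting from the second (positions 2nd, 4th, 6th, ...).
So "pmixture" becomes "mxue".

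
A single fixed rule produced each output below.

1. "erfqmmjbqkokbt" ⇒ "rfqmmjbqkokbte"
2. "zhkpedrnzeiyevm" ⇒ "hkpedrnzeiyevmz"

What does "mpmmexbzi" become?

pmmexbzim

The transformation: move the first character to the end.
For "mpmmexbzi" the result is "pmmexbzim".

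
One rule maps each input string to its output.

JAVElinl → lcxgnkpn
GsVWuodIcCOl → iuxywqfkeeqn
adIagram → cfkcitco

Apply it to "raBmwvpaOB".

The pattern: shift every letter 2 places forward in the alphabet (wrapping around), then convert every letter to lowercase.
Working it through for "raBmwvpaOB": intermediate "tcDoyxrcQD", final "tcdoyxrcqd".

tcdoyxrcqd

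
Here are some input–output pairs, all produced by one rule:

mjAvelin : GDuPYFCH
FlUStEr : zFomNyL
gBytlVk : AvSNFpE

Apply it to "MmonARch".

gGIHulWB

Rule — flip the case of every letter, then shift every letter 6 places backward in the alphabet (wrapping around).
Starting from "MmonARch": after the first operation, "mMONarCH"; after the second, "gGIHulWB".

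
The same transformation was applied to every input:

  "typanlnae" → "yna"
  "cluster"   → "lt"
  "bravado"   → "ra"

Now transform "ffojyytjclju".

fyjj

What's happening: keep one character in every 3, starting at position 2 (positions 2nd, 5th, 8th, ...).
Applying that to "ffojyytjclju" gives "fyjj".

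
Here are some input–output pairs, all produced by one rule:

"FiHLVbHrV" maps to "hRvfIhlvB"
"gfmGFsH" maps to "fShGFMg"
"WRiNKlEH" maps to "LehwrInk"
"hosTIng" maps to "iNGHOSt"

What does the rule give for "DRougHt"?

GhTdrOU

Rule — move the last 3 characters to the front (rotate right by 3), then flip the case of every letter.
On "DRougHt": the first step gives "gHtDRou", and the second then gives "GhTdrOU".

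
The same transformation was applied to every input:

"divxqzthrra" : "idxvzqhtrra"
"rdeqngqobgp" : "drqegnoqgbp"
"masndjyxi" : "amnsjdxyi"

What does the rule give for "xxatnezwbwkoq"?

The pattern: swap each adjacent pair of characters (1↔2, 3↔4, ...).
So "xxatnezwbwkoq" becomes "xxtaenwzwbokq".

xxtaenwzwbokq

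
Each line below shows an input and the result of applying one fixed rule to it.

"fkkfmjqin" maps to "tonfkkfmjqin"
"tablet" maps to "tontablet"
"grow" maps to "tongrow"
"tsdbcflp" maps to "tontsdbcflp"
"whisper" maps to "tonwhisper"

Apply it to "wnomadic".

tonwnomadic

Rule — prepend "ton".
Doing the same to "wnomadic": "tonwnomadic".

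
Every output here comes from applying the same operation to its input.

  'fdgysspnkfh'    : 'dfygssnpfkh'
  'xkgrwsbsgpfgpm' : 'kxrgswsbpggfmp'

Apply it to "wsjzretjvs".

swzjerjtsv

The pattern: swap each adjacent pair of characters (1↔2, 3↔4, ...).
"wsjzretjvs" → "swzjerjtsv".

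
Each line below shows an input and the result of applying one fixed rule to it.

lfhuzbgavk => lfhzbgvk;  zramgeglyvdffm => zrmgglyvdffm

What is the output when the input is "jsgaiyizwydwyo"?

Rule — remove every vowel.
For "jsgaiyizwydwyo" the result is "jsgyzwydwy".

jsgyzwydwy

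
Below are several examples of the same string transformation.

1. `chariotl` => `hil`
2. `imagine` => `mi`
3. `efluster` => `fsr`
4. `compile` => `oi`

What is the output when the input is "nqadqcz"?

Each output is the input with this applied: keep one character in every 3, starting at position 2 (positions 2nd, 5th, 8th, ...).
"nqadqcz" → "qq".

qq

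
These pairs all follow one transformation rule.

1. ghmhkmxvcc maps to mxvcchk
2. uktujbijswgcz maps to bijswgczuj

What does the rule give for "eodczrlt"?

rltcz

Looking at the pairs, the operation is to delete the first 3 characters, then move the first 2 characters to the end (rotate left by 2).
"eodczrlt" → "czrlt" → "rltcz".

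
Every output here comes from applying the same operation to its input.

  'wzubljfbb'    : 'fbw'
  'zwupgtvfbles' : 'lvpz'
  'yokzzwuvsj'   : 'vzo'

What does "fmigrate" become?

The rule is to reverse the string, then keep one character in every 3, starting at position 3 (positions 3rd, 6th, 9th, ...).
Doing the same to "fmigrate": "ai".

ai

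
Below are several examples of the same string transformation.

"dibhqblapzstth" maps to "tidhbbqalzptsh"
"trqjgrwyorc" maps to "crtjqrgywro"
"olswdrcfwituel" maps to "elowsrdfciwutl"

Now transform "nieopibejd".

In each case the input is transformed by: swap each adjacent pair of characters (1↔2, 3↔4, ...), then move the last character to the front.
Starting from "nieopibejd": after the first operation, "inoeipebdj"; after the second, "jinoeipebd".

jinoeipebd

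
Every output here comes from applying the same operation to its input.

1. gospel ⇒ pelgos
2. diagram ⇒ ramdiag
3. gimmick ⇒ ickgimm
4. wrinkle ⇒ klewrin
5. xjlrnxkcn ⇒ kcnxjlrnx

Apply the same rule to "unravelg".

elgunrav

Each output is the input with this applied: move the last 3 characters to the front (rotate right by 3).
Applying that to "unravelg" gives "elgunrav".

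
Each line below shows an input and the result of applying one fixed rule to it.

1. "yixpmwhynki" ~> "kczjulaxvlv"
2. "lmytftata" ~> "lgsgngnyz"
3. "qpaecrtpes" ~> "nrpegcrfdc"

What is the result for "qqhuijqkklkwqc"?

uhvwdxxyxjdpdd

The pattern: move the first 2 characters to the end (rotate left by 2), then shift every letter 13 places forward in the alphabet (wrapping around) — i.e. ROT13.
Working it through for "qqhuijqkklkwqc": intermediate "huijqkklkwqcqq", final "uhvwdxxyxjdpdd".
(Check on "lmytftata": → "ytftatalm" → "lgsgngnyz" ✓)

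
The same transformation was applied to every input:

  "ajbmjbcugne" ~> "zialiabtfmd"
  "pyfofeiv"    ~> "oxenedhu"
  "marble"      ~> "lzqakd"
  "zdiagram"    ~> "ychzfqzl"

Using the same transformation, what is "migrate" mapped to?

lhfqzsd

Looking at the pairs, the operation is to shift every letter 1 place backward in the alphabet (wrapping around).
For "migrate" the result is "lhfqzsd".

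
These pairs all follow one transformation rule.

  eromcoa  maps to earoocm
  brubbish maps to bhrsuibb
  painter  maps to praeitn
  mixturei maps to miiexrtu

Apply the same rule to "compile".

ceolmip

The rule is to take characters alternately from the front and the back (1st, last, 2nd, 2nd-last, ...).
For "compile" the result is "ceolmip".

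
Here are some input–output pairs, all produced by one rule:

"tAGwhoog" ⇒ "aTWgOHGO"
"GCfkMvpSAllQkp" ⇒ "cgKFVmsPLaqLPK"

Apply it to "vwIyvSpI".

WVYisViP

What's happening: swap each adjacent pair of characters (1↔2, 3↔4, ...), then flip the case of every letter.
Working it through for "vwIyvSpI": intermediate "wvyISvIp", final "WVYisViP".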